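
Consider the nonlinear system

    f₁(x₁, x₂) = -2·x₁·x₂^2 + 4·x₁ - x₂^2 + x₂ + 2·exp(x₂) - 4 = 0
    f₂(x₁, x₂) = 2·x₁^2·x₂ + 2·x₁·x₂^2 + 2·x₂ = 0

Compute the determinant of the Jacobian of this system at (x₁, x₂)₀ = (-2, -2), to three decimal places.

J = [[-2·x₂^2 + 4, -4·x₁·x₂ - 2·x₂ + 2·exp(x₂) + 1], [4·x₁·x₂ + 2·x₂^2, 2·x₁^2 + 4·x₁·x₂ + 2]].
At the point, J = [[-4.000, -10.72933], [24.000, 26.000]].
det J = 153.504.

153.504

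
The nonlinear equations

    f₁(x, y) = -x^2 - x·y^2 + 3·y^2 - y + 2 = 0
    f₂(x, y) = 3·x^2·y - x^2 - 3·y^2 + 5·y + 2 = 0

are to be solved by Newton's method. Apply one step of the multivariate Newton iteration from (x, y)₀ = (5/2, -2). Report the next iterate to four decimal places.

(2.0309, -0.6760)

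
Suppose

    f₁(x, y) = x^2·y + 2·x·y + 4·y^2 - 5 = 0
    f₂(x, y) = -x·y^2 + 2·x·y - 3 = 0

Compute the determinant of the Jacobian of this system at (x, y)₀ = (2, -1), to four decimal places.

J = [[2·x·y + 2·y, x^2 + 2·x + 8·y], [-y^2 + 2·y, -2·x·y + 2·x]].
At the point, J = [[-6.0000, 0.0000], [-3.0000, 8.0000]].
det J = -48.0000.

-48.0000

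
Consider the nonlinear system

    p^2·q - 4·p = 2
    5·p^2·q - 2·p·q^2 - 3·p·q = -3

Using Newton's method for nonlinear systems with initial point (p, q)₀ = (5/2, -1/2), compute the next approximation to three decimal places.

(-0.731, -1.440)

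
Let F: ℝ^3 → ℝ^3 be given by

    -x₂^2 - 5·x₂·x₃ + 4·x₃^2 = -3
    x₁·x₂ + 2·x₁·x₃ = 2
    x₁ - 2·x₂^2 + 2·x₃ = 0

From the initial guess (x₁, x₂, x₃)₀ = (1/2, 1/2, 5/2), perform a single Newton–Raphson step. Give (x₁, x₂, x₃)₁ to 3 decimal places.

(-0.296, 4.321, 4.219)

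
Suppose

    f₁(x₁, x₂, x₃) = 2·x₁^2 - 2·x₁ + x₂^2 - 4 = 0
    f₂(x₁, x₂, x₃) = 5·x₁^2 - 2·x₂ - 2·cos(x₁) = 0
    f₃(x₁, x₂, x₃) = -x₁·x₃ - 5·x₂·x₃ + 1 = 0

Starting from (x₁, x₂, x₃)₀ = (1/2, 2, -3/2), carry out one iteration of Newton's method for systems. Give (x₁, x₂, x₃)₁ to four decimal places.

(1.2980, 2.1250, 0.2985)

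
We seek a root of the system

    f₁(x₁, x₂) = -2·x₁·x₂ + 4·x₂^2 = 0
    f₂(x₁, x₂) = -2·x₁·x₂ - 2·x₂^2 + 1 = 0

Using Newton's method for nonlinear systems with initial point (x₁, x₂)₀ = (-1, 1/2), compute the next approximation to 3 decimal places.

(0.500, 0.417)

At (-1, 1/2): F = (2.000, 1.500).
Jacobian J = [[-2·x₂, -2·x₁ + 8·x₂], [-2·x₂, -2·x₁ - 4·x₂]].
At the point, J = [[-1.000, 6.000], [-1.000, 0.000]] (det J = 6.000).
Solving J·Δ = −F gives Δ = (1.500, -0.083).
Then the next iterate is (x₁, x₂)₁ = (0.500, 0.417).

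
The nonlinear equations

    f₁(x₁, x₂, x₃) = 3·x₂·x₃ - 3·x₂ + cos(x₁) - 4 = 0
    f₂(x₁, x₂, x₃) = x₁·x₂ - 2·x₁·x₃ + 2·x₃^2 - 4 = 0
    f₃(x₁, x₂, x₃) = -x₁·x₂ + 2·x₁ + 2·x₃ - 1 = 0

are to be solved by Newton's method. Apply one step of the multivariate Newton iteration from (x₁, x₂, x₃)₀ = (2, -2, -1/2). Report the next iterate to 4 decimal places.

At (2, -2, -1/2): F = (4.583853, -5.5000, 6.0000).
Jacobian J = [[-sin(x₁), 3·x₃ - 3, 3·x₂], [x₂ - 2·x₃, x₁, -2·x₁ + 4·x₃], [-x₂ + 2, -x₁, 2]].
At the point, J = [[-0.909297, -4.5000, -6.0000], [-1.0000, 2.0000, -6.0000], [4.0000, -2.0000, 2.0000]] (det J = 142.274379).
Solving J·Δ = −F gives Δ = (-0.5752, 1.5433, -0.3064).
Then the next iterate is (x₁, x₂, x₃)₁ = (1.4248, -0.4567, -0.8064).

(1.4248, -0.4567, -0.8064)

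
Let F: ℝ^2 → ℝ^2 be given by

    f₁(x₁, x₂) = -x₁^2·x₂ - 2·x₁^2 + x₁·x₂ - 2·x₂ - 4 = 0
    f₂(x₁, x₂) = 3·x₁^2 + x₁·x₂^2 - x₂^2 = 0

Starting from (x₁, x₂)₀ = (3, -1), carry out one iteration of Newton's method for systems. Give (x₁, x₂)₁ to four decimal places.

(1.4000, -1.3500)

At (3, -1): F = (-14.0000, 29.0000).
Jacobian J = [[-2·x₁·x₂ - 4·x₁ + x₂, -x₁^2 + x₁ - 2], [6·x₁ + x₂^2, 2·x₁·x₂ - 2·x₂]].
At the point, J = [[-7.0000, -8.0000], [19.0000, -4.0000]] (det J = 180.0000).
Solving J·Δ = −F gives Δ = (-1.6000, -0.3500).
Then the next iterate is (x₁, x₂)₁ = (1.4000, -1.3500).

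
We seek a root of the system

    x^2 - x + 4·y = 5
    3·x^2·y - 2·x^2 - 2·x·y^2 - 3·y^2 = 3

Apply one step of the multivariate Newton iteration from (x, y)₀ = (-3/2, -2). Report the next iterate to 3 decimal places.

(-1.263, 0.549)

At (-3/2, -2): F = (-9.250, -21.000).
Jacobian J = [[2·x - 1, 4], [6·x·y - 4·x - 2·y^2, 3·x^2 - 4·x·y - 6·y]].
At the point, J = [[-4.000, 4.000], [16.000, 6.750]] (det J = -91.000).
Solving J·Δ = −F gives Δ = (0.237, 2.549).
Then the next iterate is (x, y)₁ = (-1.263, 0.549).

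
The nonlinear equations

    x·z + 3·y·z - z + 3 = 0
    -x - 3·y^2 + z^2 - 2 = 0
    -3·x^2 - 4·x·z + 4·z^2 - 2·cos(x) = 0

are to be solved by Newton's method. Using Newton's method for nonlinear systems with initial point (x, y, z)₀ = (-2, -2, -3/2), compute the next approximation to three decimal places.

(-0.863, -0.828, -0.442)

At (-2, -2, -3/2): F = (16.500, -9.750, -14.16771).
Jacobian J = [[z, 3·z, x + 3·y - 1], [-1, -6·y, 2·z], [-6·x - 4·z + 2·sin(x), 0, -4·x + 8·z]].
At the point, J = [[-1.500, -4.500, -9.000], [-1.000, 12.000, -3.000], [16.18141, 0.000, -4.000]] (det J = 2056.04073).
Solving J·Δ = −F gives Δ = (1.137, 1.172, 1.058).
Then the next iterate is (x, y, z)₁ = (-0.863, -0.828, -0.442).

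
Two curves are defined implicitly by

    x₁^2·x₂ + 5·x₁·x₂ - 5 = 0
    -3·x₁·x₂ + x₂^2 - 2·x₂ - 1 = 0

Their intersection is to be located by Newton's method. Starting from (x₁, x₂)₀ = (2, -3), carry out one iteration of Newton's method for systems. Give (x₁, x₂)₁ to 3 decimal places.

(1.167, -1.250)

At (2, -3): F = (-47.000, 32.000).
Jacobian J = [[2·x₁·x₂ + 5·x₂, x₁^2 + 5·x₁], [-3·x₂, -3·x₁ + 2·x₂ - 2]].
At the point, J = [[-27.000, 14.000], [9.000, -14.000]] (det J = 252.000).
Solving J·Δ = −F gives Δ = (-0.833, 1.750).
Then the next iterate is (x₁, x₂)₁ = (1.167, -1.250).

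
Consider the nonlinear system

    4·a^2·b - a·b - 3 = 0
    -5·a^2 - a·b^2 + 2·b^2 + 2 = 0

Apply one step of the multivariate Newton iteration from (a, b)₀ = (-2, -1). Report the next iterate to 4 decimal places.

(-1.1213, -0.6632)

At (-2, -1): F = (-21.0000, -14.0000).
Jacobian J = [[8·a·b - b, 4·a^2 - a], [-10·a - b^2, -2·a·b + 4·b]].
At the point, J = [[17.0000, 18.0000], [19.0000, -8.0000]] (det J = -478.0000).
Solving J·Δ = −F gives Δ = (0.8787, 0.3368).
Then the next iterate is (a, b)₁ = (-1.1213, -0.6632).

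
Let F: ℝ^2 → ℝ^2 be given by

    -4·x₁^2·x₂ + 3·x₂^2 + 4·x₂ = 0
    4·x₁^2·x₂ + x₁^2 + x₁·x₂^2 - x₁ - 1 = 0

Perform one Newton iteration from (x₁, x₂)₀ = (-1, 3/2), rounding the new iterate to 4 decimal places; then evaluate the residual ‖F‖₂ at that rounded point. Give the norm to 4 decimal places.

1.4450

At (-1, 3/2): F = (6.7500, 4.7500).
Jacobian J = [[-8·x₁·x₂, -4·x₁^2 + 6·x₂ + 4], [8·x₁·x₂ + 2·x₁ + x₂^2 - 1, 4·x₁^2 + 2·x₁·x₂]].
At the point, J = [[12.0000, 9.0000], [-12.7500, 1.0000]] (det J = 126.7500).
Solving J·Δ = −F gives Δ = (0.2840, -1.1287).
Then the next iterate is (x₁, x₂)₁ = (-0.7160, 0.3713).
Re-evaluating at (-0.7160, 0.3713): F = (1.137394, 0.891342), so ‖F‖₂ = 1.4450.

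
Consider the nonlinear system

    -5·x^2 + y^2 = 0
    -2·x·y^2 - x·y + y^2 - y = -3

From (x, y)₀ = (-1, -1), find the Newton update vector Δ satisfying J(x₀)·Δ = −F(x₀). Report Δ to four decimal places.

At (-1, -1): F = (-4.0000, 6.0000).
Jacobian J = [[-10·x, 2·y], [-2·y^2 - y, -4·x·y - x + 2·y - 1]].
At the point, J = [[10.0000, -2.0000], [-1.0000, -6.0000]] (det J = -62.0000).
Solving J·Δ = −F gives Δ = (0.5806, 0.9032).

(0.5806, 0.9032)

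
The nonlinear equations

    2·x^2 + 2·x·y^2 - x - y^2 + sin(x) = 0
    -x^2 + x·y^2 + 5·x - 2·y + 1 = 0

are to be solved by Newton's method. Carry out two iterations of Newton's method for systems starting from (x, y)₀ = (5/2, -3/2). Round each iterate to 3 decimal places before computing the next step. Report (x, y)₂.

(0.054, 6.811)

At (5/2, -3/2): F = (19.59847, 15.875).
Jacobian J = [[4·x + 2·y^2 + cos(x) - 1, 4·x·y - 2·y], [-2·x + y^2 + 5, 2·x·y - 2]].
At the point, J = [[12.69886, -12.000], [2.250, -9.500]] (det J = -93.63914).
Solving J·Δ = −F gives Δ = (0.046, 1.682).
Then the next iterate is (x, y)₁ = (2.546, 0.182).
Round to (2.546, 0.182) and repeat: F = (11.11477, 6.96822), J = [[8.42243, 1.48949], [-0.05888, -1.07326]].
Δ = (-2.492, 6.629), so (x, y)₂ = (0.054, 6.811).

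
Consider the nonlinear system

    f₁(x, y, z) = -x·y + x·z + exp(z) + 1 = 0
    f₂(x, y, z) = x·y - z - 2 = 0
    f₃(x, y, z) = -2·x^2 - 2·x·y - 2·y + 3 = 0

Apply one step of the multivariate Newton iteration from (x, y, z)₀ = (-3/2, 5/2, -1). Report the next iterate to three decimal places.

At (-3/2, 5/2, -1): F = (6.61788, -4.750, 1.000).
Jacobian J = [[-y + z, -x, x + exp(z)], [y, x, -1], [-4·x - 2·y, -2·x - 2, 0]].
At the point, J = [[-3.500, 1.500, -1.13212], [2.500, -1.500, -1.000], [1.000, 1.000, 0.000]] (det J = -9.52848).
Solving J·Δ = −F gives Δ = (0.923, -1.923, 0.443).
Then the next iterate is (x, y, z)₁ = (-0.577, 0.577, -0.557).

(-0.577, 0.577, -0.557)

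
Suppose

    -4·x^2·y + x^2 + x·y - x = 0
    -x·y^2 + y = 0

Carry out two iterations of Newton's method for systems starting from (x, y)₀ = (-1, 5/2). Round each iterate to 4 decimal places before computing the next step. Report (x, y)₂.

At (-1, 5/2): F = (-10.5000, 8.7500).
Jacobian J = [[-8·x·y + 2·x + y - 1, -4·x^2 + x], [-y^2, -2·x·y + 1]].
At the point, J = [[19.5000, -5.0000], [-6.2500, 6.0000]] (det J = 85.7500).
Solving J·Δ = −F gives Δ = (0.2245, -1.2245).
Then the next iterate is (x, y)₁ = (-0.7755, 1.2755).
Round to (-0.7755, 1.2755) and repeat: F = (-2.680594, 2.537161), J = [[6.637702, -3.181101], [-1.626900, 2.978301]].
Δ = (-0.0060, -0.8552), so (x, y)₂ = (-0.7815, 0.4203).

(-0.7815, 0.4203)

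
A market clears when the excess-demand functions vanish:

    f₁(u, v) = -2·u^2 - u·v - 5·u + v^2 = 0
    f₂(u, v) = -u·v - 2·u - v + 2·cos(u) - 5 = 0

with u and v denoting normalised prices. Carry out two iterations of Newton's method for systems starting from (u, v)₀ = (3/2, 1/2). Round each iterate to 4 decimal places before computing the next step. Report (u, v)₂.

(2.3841, -4.8741)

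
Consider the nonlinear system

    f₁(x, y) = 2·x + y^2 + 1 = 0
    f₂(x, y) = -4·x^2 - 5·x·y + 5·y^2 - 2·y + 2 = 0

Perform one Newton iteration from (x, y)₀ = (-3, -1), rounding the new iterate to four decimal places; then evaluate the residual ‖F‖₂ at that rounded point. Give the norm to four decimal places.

At (-3, -1): F = (-4.0000, -42.0000).
Jacobian J = [[2, 2·y], [-8·x - 5·y, -5·x + 10·y - 2]].
At the point, J = [[2.0000, -2.0000], [29.0000, 3.0000]] (det J = 64.0000).
Solving J·Δ = −F gives Δ = (1.5000, -0.5000).
Then the next iterate is (x, y)₁ = (-1.5000, -1.5000).
Re-evaluating at (-1.5000, -1.5000): F = (0.2500, -4.0000), so ‖F‖₂ = 4.0078.

4.0078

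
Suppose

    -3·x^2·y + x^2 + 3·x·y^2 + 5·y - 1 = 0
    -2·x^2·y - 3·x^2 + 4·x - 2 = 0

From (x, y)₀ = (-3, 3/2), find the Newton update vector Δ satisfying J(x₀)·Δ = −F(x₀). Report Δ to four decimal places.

(1.7237, 0.0527)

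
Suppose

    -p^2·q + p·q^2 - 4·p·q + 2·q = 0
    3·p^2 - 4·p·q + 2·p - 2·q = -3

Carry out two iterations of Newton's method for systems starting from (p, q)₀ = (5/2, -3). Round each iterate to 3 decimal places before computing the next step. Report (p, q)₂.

At (5/2, -3): F = (65.250, 62.750).
Jacobian J = [[-2·p·q + q^2 - 4·q, -p^2 + 2·p·q - 4·p + 2], [6·p - 4·q + 2, -4·p - 2]].
At the point, J = [[36.000, -29.250], [29.000, -12.000]] (det J = 416.250).
Solving J·Δ = −F gives Δ = (-2.528, -0.881).
Then the next iterate is (p, q)₁ = (-0.028, -3.881).
Round to (-0.028, -3.881) and repeat: F = (-8.61537, 10.27368), J = [[30.36882, 2.32855], [17.356, -1.888]].
Δ = (-0.078, 4.721), so (p, q)₂ = (-0.106, 0.840).

(-0.106, 0.840)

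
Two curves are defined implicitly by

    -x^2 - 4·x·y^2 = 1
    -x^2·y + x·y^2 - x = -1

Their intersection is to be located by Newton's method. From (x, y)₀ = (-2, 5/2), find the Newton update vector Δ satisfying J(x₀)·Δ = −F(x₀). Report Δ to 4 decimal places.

At (-2, 5/2): F = (45.0000, -19.5000).
Jacobian J = [[-2·x - 4·y^2, -8·x·y], [-2·x·y + y^2 - 1, -x^2 + 2·x·y]].
At the point, J = [[-21.0000, 40.0000], [15.2500, -14.0000]] (det J = -316.0000).
Solving J·Δ = −F gives Δ = (0.4747, -0.8758).

(0.4747, -0.8758)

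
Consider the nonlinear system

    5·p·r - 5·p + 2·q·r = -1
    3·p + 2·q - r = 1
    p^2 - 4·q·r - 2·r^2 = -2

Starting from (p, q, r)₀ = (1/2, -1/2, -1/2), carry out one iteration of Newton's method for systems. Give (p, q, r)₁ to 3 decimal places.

(0.071, -0.018, -0.821)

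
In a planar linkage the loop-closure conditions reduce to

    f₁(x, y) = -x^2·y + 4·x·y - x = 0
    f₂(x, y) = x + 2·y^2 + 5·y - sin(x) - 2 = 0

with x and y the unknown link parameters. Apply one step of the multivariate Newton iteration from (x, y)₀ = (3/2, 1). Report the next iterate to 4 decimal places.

(1.3897, 0.4000)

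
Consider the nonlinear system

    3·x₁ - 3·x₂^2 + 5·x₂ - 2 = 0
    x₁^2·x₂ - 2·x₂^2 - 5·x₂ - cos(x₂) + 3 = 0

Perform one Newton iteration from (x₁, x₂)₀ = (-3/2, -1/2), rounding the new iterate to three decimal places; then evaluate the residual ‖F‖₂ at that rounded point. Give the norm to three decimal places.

6.821

At (-3/2, -1/2): F = (-9.750, 2.99742).
Jacobian J = [[3, -6·x₂ + 5], [2·x₁·x₂, x₁^2 - 4·x₂ + sin(x₂) - 5]].
At the point, J = [[3.000, 8.000], [1.500, -1.22943]] (det J = -15.68828).
Solving J·Δ = −F gives Δ = (-0.764, 1.505).
Then the next iterate is (x₁, x₂)₁ = (-2.264, 1.005).
Re-evaluating at (-2.264, 1.005): F = (-6.79707, 0.57019), so ‖F‖₂ = 6.821.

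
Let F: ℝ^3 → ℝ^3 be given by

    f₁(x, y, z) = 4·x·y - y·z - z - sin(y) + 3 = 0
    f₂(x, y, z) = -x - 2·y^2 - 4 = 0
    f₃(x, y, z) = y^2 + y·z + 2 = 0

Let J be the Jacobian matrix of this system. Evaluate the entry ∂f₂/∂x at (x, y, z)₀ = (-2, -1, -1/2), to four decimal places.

∂f₂/∂x = -1.
At (-2, -1, -1/2) this is -1.0000.

-1.0000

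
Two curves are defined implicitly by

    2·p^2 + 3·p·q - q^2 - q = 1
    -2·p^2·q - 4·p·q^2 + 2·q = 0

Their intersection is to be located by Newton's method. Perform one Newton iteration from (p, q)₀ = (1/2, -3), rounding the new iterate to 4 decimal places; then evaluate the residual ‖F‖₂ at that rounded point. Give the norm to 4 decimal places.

6.0166

At (1/2, -3): F = (-11.0000, -22.5000).
Jacobian J = [[4·p + 3·q, 3·p - 2·q - 1], [-4·p·q - 4·q^2, -2·p^2 - 8·p·q + 2]].
At the point, J = [[-7.0000, 6.5000], [-30.0000, 13.5000]] (det J = 100.5000).
Solving J·Δ = −F gives Δ = (0.0224, 1.7164).
Then the next iterate is (p, q)₁ = (0.5224, -1.2836).
Re-evaluating at (0.5224, -1.2836): F = (-2.829883, -5.309492), so ‖F‖₂ = 6.0166.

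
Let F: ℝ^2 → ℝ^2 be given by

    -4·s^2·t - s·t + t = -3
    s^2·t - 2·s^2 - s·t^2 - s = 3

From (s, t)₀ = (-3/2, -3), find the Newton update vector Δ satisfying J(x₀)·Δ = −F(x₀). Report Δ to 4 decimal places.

(0.5759, 0.5377)

At (-3/2, -3): F = (22.5000, 0.7500).
Jacobian J = [[-8·s·t - t, -4·s^2 - s + 1], [2·s·t - 4·s - t^2 - 1, s^2 - 2·s·t]].
At the point, J = [[-33.0000, -6.5000], [5.0000, -6.7500]] (det J = 255.2500).
Solving J·Δ = −F gives Δ = (0.5759, 0.5377).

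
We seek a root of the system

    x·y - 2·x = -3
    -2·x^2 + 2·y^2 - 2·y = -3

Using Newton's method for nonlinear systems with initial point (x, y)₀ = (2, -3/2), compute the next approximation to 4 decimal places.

(1.3864, -0.5739)

At (2, -3/2): F = (-4.0000, 2.5000).
Jacobian J = [[y - 2, x], [-4·x, 4·y - 2]].
At the point, J = [[-3.5000, 2.0000], [-8.0000, -8.0000]] (det J = 44.0000).
Solving J·Δ = −F gives Δ = (-0.6136, 0.9261).
Then the next iterate is (x, y)₁ = (1.3864, -0.5739).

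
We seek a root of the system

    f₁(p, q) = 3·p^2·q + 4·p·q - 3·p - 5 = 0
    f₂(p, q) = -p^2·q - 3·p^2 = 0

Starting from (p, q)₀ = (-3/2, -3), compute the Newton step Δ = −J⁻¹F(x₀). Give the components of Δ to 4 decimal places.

(0.2292, 0.0000)

At (-3/2, -3): F = (-2.7500, 0.0000).
Jacobian J = [[6·p·q + 4·q - 3, 3·p^2 + 4·p], [-2·p·q - 6·p, -p^2]].
At the point, J = [[12.0000, 0.7500], [0.0000, -2.2500]] (det J = -27.0000).
Solving J·Δ = −F gives Δ = (0.2292, 0.0000).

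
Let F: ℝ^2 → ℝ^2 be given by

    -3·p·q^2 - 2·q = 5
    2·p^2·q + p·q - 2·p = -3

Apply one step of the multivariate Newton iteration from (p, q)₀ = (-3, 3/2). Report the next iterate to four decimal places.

At (-3, 3/2): F = (12.2500, 31.5000).
Jacobian J = [[-3·q^2, -6·p·q - 2], [4·p·q + q - 2, 2·p^2 + p]].
At the point, J = [[-6.7500, 25.0000], [-18.5000, 15.0000]] (det J = 361.2500).
Solving J·Δ = −F gives Δ = (1.6713, -0.0388).
Then the next iterate is (p, q)₁ = (-1.3287, 1.4612).

(-1.3287, 1.4612)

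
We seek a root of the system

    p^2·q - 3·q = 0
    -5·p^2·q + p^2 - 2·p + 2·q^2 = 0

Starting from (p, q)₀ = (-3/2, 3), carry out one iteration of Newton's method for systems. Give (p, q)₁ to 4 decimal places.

At (-3/2, 3): F = (-2.2500, -10.5000).
Jacobian J = [[2·p·q, p^2 - 3], [-10·p·q + 2·p - 2, -5·p^2 + 4·q]].
At the point, J = [[-9.0000, -0.7500], [40.0000, 0.7500]] (det J = 23.2500).
Solving J·Δ = −F gives Δ = (0.4113, -7.9355).
Then the next iterate is (p, q)₁ = (-1.0887, -4.9355).

(-1.0887, -4.9355)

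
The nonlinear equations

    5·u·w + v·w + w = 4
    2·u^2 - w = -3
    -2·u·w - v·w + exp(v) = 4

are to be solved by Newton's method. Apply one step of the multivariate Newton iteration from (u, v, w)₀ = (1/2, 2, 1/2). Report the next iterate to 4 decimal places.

(-0.6255, 1.8886, 1.2490)

At (1/2, 2, 1/2): F = (-1.2500, 3.0000, 1.889056).
Jacobian J = [[5·w, w, 5·u + v + 1], [4·u, 0, -1], [-2·w, -w + exp(v), -2·u - v]].
At the point, J = [[2.5000, 0.5000, 5.5000], [2.0000, 0.0000, -1.0000], [-1.0000, 6.889056, -3.0000]] (det J = 96.502257).
Solving J·Δ = −F gives Δ = (-1.1255, -0.1114, 0.7490).
Then the next iterate is (u, v, w)₁ = (-0.6255, 1.8886, 1.2490).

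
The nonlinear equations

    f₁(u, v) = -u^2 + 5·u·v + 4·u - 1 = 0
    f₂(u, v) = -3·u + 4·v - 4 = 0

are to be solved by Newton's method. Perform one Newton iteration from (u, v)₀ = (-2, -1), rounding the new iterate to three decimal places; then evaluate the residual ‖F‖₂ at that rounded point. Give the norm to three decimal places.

At (-2, -1): F = (-3.000, -2.000).
Jacobian J = [[-2·u + 5·v + 4, 5·u], [-3, 4]].
At the point, J = [[3.000, -10.000], [-3.000, 4.000]] (det J = -18.000).
Solving J·Δ = −F gives Δ = (-1.778, -0.833).
Then the next iterate is (u, v)₁ = (-3.778, -1.833).
Re-evaluating at (-3.778, -1.833): F = (4.24009, 0.002), so ‖F‖₂ = 4.240.

4.240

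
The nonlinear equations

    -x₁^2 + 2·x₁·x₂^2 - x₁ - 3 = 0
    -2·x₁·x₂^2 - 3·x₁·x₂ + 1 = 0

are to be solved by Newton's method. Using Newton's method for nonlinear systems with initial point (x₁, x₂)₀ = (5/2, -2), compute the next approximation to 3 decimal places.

(4.042, -1.433)

At (5/2, -2): F = (8.250, -4.000).
Jacobian J = [[-2·x₁ + 2·x₂^2 - 1, 4·x₁·x₂], [-2·x₂^2 - 3·x₂, -4·x₁·x₂ - 3·x₁]].
At the point, J = [[2.000, -20.000], [-2.000, 12.500]] (det J = -15.000).
Solving J·Δ = −F gives Δ = (1.542, 0.567).
Then the next iterate is (x₁, x₂)₁ = (4.042, -1.433).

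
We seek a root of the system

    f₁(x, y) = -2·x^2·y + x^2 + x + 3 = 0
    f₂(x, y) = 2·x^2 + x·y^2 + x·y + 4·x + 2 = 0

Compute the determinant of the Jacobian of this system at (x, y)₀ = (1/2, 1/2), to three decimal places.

4.375

J = [[-4·x·y + 2·x + 1, -2·x^2], [4·x + y^2 + y + 4, 2·x·y + x]].
At the point, J = [[1.000, -0.500], [6.750, 1.000]].
det J = 4.375.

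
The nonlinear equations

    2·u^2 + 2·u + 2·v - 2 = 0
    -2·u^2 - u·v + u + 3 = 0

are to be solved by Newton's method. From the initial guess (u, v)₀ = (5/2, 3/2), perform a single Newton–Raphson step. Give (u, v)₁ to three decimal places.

At (5/2, 3/2): F = (18.500, -10.750).
Jacobian J = [[4·u + 2, 2], [-4·u - v + 1, -u]].
At the point, J = [[12.000, 2.000], [-10.500, -2.500]] (det J = -9.000).
Solving J·Δ = −F gives Δ = (-2.750, 7.250).
Then the next iterate is (u, v)₁ = (-0.250, 8.750).

(-0.250, 8.750)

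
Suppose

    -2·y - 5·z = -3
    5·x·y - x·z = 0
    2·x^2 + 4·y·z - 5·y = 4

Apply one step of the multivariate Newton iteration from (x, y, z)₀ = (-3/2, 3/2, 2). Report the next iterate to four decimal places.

At (-3/2, 3/2, 2): F = (-10.0000, -8.2500, 5.0000).
Jacobian J = [[0, -2, -5], [5·y - z, 5·x, -x], [4·x, 4·z - 5, 4·y]].
At the point, J = [[0.0000, -2.0000, -5.0000], [5.5000, -7.5000, 1.5000], [-6.0000, 3.0000, 6.0000]] (det J = 226.5000).
Solving J·Δ = −F gives Δ = (-1.4007, -2.3400, -1.0640).
Then the next iterate is (x, y, z)₁ = (-2.9007, -0.8400, 0.9360).

(-2.9007, -0.8400, 0.9360)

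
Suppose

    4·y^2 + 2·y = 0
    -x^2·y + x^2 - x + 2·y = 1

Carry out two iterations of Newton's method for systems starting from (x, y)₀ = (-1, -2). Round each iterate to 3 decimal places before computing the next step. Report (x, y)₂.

At (-1, -2): F = (12.000, -1.000).
Jacobian J = [[0, 8·y + 2], [-2·x·y + 2·x - 1, -x^2 + 2]].
At the point, J = [[0.000, -14.000], [-7.000, 1.000]] (det J = -98.000).
Solving J·Δ = −F gives Δ = (-0.020, 0.857).
Then the next iterate is (x, y)₁ = (-1.020, -1.143).
Round to (-1.020, -1.143) and repeat: F = (2.93980, -0.03642), J = [[0.000, -7.144], [-5.37172, 0.95960]].
Δ = (0.067, 0.412), so (x, y)₂ = (-0.953, -0.731).

(-0.953, -0.731)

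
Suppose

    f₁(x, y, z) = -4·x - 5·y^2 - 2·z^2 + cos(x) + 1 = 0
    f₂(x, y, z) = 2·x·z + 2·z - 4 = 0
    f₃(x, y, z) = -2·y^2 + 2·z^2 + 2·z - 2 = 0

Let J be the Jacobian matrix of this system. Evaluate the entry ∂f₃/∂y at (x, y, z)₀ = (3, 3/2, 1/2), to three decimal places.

∂f₃/∂y = -4·y.
At (3, 3/2, 1/2) this is -6.000.

-6.000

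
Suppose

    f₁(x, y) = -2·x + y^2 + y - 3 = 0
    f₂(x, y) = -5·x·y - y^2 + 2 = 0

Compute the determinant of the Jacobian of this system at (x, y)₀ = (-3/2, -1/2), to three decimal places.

-17.000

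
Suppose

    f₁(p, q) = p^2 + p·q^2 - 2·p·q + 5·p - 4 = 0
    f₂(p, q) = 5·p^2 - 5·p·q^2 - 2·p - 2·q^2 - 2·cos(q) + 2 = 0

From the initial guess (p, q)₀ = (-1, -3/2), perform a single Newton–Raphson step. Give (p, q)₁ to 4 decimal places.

(-3.6483, 5.5197)

At (-1, -3/2): F = (-13.2500, 15.608526).
Jacobian J = [[2·p + q^2 - 2·q + 5, 2·p·q - 2·p], [10·p - 5·q^2 - 2, -10·p·q - 4·q + 2·sin(q)]].
At the point, J = [[8.2500, 5.0000], [-23.2500, -10.994990]] (det J = 25.541333).
Solving J·Δ = −F gives Δ = (-2.6483, 7.0197).
Then the next iterate is (p, q)₁ = (-3.6483, 5.5197).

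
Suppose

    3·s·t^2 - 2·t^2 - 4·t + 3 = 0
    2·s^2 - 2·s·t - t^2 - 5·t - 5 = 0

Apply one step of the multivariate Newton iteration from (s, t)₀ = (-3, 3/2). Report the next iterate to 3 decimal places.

At (-3, 3/2): F = (-27.750, 12.250).
Jacobian J = [[3·t^2, 6·s·t - 4·t - 4], [4·s - 2·t, -2·s - 2·t - 5]].
At the point, J = [[6.750, -37.000], [-15.000, -2.000]] (det J = -568.500).
Solving J·Δ = −F gives Δ = (0.895, -0.587).
Then the next iterate is (s, t)₁ = (-2.105, 0.913).

(-2.105, 0.913)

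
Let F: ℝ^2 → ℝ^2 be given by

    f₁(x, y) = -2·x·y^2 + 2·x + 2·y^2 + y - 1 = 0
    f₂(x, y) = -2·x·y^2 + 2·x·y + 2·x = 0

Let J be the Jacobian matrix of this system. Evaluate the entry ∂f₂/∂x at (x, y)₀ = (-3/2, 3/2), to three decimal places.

0.500

∂f₂/∂x = -2·y^2 + 2·y + 2.
At (-3/2, 3/2) this is 0.500.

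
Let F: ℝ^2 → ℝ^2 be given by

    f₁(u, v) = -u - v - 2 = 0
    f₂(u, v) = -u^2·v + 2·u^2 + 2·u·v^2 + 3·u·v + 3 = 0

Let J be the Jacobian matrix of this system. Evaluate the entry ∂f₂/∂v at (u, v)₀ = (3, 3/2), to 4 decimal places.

∂f₂/∂v = -u^2 + 4·u·v + 3·u.
At (3, 3/2) this is 18.0000.

18.0000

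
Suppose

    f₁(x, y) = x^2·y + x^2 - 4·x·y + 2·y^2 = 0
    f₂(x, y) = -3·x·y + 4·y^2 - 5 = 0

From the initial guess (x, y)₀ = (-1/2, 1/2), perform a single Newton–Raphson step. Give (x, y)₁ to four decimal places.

At (-1/2, 1/2): F = (1.8750, -3.2500).
Jacobian J = [[2·x·y + 2·x - 4·y, x^2 - 4·x + 4·y], [-3·y, -3·x + 8·y]].
At the point, J = [[-3.5000, 4.2500], [-1.5000, 5.5000]] (det J = -12.8750).
Solving J·Δ = −F gives Δ = (1.8738, 1.1019).
Then the next iterate is (x, y)₁ = (1.3738, 1.6019).

(1.3738, 1.6019)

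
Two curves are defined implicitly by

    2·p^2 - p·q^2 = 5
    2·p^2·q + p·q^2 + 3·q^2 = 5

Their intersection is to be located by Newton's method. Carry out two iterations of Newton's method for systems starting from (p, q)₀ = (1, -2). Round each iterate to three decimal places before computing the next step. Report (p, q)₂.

(-2.082, 0.023)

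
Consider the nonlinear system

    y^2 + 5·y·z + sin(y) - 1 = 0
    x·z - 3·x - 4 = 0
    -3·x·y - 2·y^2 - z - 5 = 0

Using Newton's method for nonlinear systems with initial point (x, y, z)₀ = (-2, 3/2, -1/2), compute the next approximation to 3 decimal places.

(-2.545, -28.122, 1.955)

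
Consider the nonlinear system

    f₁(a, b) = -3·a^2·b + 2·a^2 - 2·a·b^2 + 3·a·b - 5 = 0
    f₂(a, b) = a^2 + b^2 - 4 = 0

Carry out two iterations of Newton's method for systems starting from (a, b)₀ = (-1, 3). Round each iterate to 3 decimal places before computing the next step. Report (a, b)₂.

At (-1, 3): F = (-3.000, 6.000).
Jacobian J = [[-6·a·b + 4·a - 2·b^2 + 3·b, -3·a^2 - 4·a·b + 3·a], [2·a, 2·b]].
At the point, J = [[5.000, 6.000], [-2.000, 6.000]] (det J = 42.000).
Solving J·Δ = −F gives Δ = (1.286, -0.571).
Then the next iterate is (a, b)₁ = (0.286, 2.429).
Round to (0.286, 2.429) and repeat: F = (-6.72320, 1.98184), J = [[-7.53725, -2.16616], [0.572, 4.858]].
Δ = (-0.802, -0.314), so (a, b)₂ = (-0.516, 2.115).

(-0.516, 2.115)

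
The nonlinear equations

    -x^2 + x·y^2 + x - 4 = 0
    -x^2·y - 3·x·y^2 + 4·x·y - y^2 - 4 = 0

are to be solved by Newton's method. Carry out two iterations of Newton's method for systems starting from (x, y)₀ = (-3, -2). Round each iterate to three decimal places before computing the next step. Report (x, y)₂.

At (-3, -2): F = (-28.000, 70.000).
Jacobian J = [[-2·x + y^2 + 1, 2·x·y], [-2·x·y - 3·y^2 + 4·y, -x^2 - 6·x·y + 4·x - 2·y]].
At the point, J = [[11.000, 12.000], [-32.000, -53.000]] (det J = -199.000).
Solving J·Δ = −F gives Δ = (3.236, -0.633).
Then the next iterate is (x, y)₁ = (0.236, -2.633).
Round to (0.236, -2.633) and repeat: F = (-2.18358, -18.17994), J = [[7.46069, -1.24278], [-30.08729, 9.88263]].
Δ = (1.216, 5.540), so (x, y)₂ = (1.452, 2.907).

(1.452, 2.907)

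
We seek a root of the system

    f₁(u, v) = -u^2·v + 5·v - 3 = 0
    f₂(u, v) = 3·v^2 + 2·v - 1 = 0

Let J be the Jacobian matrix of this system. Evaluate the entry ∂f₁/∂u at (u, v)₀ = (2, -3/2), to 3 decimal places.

∂f₁/∂u = -2·u·v.
At (2, -3/2) this is 6.000.

6.000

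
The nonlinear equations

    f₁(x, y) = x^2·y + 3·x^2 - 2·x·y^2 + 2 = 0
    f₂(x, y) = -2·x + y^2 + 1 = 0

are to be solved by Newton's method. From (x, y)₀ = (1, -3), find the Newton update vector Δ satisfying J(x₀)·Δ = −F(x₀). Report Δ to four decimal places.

(0.0597, 1.3134)

At (1, -3): F = (-16.0000, 8.0000).
Jacobian J = [[2·x·y + 6·x - 2·y^2, x^2 - 4·x·y], [-2, 2·y]].
At the point, J = [[-18.0000, 13.0000], [-2.0000, -6.0000]] (det J = 134.0000).
Solving J·Δ = −F gives Δ = (0.0597, 1.3134).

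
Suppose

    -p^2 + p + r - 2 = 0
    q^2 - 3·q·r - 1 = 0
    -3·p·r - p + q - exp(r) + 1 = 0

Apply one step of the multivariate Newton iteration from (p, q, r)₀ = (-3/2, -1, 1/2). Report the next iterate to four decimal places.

(-0.2308, -0.4228, 0.6734)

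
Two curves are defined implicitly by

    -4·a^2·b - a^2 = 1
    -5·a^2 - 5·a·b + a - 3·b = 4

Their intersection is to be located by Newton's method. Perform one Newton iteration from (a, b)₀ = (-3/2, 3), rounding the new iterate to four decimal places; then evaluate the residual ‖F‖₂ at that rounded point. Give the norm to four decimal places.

9.0947

At (-3/2, 3): F = (-30.2500, -3.2500).
Jacobian J = [[-8·a·b - 2·a, -4·a^2], [-10·a - 5·b + 1, -5·a - 3]].
At the point, J = [[39.0000, -9.0000], [1.0000, 4.5000]] (det J = 184.5000).
Solving J·Δ = −F gives Δ = (0.8963, 0.5230).
Then the next iterate is (a, b)₁ = (-0.6037, 3.5230).
Re-evaluating at (-0.6037, 3.5230): F = (-6.500335, -6.360793), so ‖F‖₂ = 9.0947.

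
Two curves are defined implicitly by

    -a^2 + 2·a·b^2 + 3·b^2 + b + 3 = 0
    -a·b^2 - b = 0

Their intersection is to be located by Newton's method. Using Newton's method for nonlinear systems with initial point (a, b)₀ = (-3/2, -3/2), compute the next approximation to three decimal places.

At (-3/2, -3/2): F = (-0.750, 4.875).
Jacobian J = [[-2·a + 2·b^2, 4·a·b + 6·b + 1], [-b^2, -2·a·b - 1]].
At the point, J = [[7.500, 1.000], [-2.250, -5.500]] (det J = -39.000).
Solving J·Δ = −F gives Δ = (-0.019, 0.894).
Then the next iterate is (a, b)₁ = (-1.519, -0.606).

(-1.519, -0.606)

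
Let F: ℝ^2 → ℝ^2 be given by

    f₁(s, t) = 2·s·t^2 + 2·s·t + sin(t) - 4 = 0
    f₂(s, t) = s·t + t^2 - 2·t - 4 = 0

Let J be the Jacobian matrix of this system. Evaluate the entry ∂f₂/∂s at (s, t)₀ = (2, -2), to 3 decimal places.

∂f₂/∂s = t.
At (2, -2) this is -2.000.

-2.000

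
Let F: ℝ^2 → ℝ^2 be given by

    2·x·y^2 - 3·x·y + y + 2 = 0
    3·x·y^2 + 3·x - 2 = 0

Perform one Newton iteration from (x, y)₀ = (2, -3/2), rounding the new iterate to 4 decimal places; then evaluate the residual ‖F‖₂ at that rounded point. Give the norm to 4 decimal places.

At (2, -3/2): F = (18.5000, 17.5000).
Jacobian J = [[2·y^2 - 3·y, 4·x·y - 3·x + 1], [3·y^2 + 3, 6·x·y]].
At the point, J = [[9.0000, -17.0000], [9.7500, -18.0000]] (det J = 3.7500).
Solving J·Δ = −F gives Δ = (9.4667, 6.1000).
Then the next iterate is (x, y)₁ = (11.4667, 4.6000).
Re-evaluating at (11.4667, 4.6000): F = (333.630284, 760.306216), so ‖F‖₂ = 830.2859.

830.2859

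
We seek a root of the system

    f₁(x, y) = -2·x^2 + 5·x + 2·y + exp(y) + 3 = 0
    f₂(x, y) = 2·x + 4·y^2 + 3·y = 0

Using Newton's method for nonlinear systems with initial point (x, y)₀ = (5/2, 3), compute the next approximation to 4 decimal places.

At (5/2, 3): F = (29.085537, 50.0000).
Jacobian J = [[-4·x + 5, exp(y) + 2], [2, 8·y + 3]].
At the point, J = [[-5.0000, 22.085537], [2.0000, 27.0000]] (det J = -179.171074).
Solving J·Δ = −F gives Δ = (-1.7802, -1.7200).
Then the next iterate is (x, y)₁ = (0.7198, 1.2800).

(0.7198, 1.2800)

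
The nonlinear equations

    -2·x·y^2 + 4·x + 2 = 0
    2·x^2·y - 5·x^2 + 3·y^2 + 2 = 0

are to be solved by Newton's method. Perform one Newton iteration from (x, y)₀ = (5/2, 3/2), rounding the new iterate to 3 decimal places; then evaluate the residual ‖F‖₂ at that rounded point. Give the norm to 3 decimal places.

At (5/2, 3/2): F = (0.750, -3.750).
Jacobian J = [[-2·y^2 + 4, -4·x·y], [4·x·y - 10·x, 2·x^2 + 6·y]].
At the point, J = [[-0.500, -15.000], [-10.000, 21.500]] (det J = -160.750).
Solving J·Δ = −F gives Δ = (-0.250, 0.058).
Then the next iterate is (x, y)₁ = (2.250, 1.558).
Re-evaluating at (2.250, 1.558): F = (0.07686, -0.25566), so ‖F‖₂ = 0.267.

0.267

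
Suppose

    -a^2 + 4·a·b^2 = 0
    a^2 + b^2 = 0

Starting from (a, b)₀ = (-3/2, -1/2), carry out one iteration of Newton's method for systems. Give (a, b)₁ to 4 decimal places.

(-0.6964, -0.4107)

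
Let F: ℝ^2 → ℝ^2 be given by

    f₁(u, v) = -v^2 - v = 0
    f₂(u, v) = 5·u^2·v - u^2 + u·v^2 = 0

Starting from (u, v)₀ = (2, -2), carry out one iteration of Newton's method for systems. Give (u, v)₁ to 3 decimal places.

(1.300, -1.333)

At (2, -2): F = (-2.000, -36.000).
Jacobian J = [[0, -2·v - 1], [10·u·v - 2·u + v^2, 5·u^2 + 2·u·v]].
At the point, J = [[0.000, 3.000], [-40.000, 12.000]] (det J = 120.000).
Solving J·Δ = −F gives Δ = (-0.700, 0.667).
Then the next iterate is (u, v)₁ = (1.300, -1.333).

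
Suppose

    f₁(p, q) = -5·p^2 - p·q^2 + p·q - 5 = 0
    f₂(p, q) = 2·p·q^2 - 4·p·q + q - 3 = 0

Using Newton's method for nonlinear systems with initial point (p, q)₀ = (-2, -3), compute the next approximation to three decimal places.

(-0.601, -2.272)

At (-2, -3): F = (-1.000, -66.000).
Jacobian J = [[-10·p - q^2 + q, -2·p·q + p], [2·q^2 - 4·q, 4·p·q - 4·p + 1]].
At the point, J = [[8.000, -14.000], [30.000, 33.000]] (det J = 684.000).
Solving J·Δ = −F gives Δ = (1.399, 0.728).
Then the next iterate is (p, q)₁ = (-0.601, -2.272).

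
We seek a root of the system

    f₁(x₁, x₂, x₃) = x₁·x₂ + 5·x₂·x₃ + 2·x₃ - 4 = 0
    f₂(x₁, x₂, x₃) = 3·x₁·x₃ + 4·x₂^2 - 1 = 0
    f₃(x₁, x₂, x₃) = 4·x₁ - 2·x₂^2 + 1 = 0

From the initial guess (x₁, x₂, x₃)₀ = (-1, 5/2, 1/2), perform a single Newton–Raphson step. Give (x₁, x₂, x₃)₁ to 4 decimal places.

(-0.1297, 1.2981, 0.4226)

At (-1, 5/2, 1/2): F = (0.7500, 22.5000, -15.5000).
Jacobian J = [[x₂, x₁ + 5·x₃, 5·x₂ + 2], [3·x₃, 8·x₂, 3·x₁], [4, -4·x₂, 0]].
At the point, J = [[2.5000, 1.5000, 14.5000], [1.5000, 20.0000, -3.0000], [4.0000, -10.0000, 0.0000]] (det J = -1470.5000).
Solving J·Δ = −F gives Δ = (0.8703, -1.2019, -0.0774).
Then the next iterate is (x₁, x₂, x₃)₁ = (-0.1297, 1.2981, 0.4226).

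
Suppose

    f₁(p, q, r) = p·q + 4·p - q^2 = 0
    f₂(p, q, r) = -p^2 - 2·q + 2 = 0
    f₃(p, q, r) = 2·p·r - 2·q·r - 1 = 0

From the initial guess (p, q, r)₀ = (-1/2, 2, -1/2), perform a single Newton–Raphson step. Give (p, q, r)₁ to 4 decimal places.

At (-1/2, 2, -1/2): F = (-7.0000, -2.2500, 1.5000).
Jacobian J = [[q + 4, p - 2·q, 0], [-2·p, -2, 0], [2·r, -2·r, 2·p - 2·q]].
At the point, J = [[6.0000, -4.5000, 0.0000], [1.0000, -2.0000, 0.0000], [-1.0000, 1.0000, -5.0000]] (det J = 37.5000).
Solving J·Δ = −F gives Δ = (0.5167, -0.8667, 0.0233).
Then the next iterate is (p, q, r)₁ = (0.0167, 1.1333, -0.4767).

(0.0167, 1.1333, -0.4767)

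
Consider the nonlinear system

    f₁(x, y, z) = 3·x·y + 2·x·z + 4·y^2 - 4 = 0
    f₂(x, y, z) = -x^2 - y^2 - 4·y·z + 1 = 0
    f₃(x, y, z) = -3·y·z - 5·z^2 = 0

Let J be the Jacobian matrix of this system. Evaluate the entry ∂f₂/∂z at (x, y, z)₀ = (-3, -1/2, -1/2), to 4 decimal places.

2.0000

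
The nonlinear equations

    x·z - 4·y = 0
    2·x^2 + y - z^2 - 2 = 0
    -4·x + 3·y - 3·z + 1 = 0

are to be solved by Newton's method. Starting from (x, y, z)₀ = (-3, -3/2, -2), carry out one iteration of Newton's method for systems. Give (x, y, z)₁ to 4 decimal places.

At (-3, -3/2, -2): F = (12.0000, 10.5000, 14.5000).
Jacobian J = [[z, -4, x], [4·x, 1, -2·z], [-4, 3, -3]].
At the point, J = [[-2.0000, -4.0000, -3.0000], [-12.0000, 1.0000, 4.0000], [-4.0000, 3.0000, -3.0000]] (det J = 334.0000).
Solving J·Δ = −F gives Δ = (1.7635, 0.1467, 2.6287).
Then the next iterate is (x, y, z)₁ = (-1.2365, -1.3533, 0.6287).

(-1.2365, -1.3533, 0.6287)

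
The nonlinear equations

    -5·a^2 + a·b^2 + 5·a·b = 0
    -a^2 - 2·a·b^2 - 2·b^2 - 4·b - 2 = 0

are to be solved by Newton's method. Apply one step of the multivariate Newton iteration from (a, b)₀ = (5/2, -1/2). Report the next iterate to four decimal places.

(1.3551, 0.0678)

At (5/2, -1/2): F = (-36.8750, -8.0000).
Jacobian J = [[-10·a + b^2 + 5·b, 2·a·b + 5·a], [-2·a - 2·b^2, -4·a·b - 4·b - 4]].
At the point, J = [[-27.2500, 10.0000], [-5.5000, 3.0000]] (det J = -26.7500).
Solving J·Δ = −F gives Δ = (-1.1449, 0.5678).
Then the next iterate is (a, b)₁ = (1.3551, 0.0678).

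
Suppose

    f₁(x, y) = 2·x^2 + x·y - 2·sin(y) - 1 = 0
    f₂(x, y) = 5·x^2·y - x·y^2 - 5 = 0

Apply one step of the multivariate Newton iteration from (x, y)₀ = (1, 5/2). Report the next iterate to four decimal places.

At (1, 5/2): F = (2.303056, 1.2500).
Jacobian J = [[4·x + y, x - 2·cos(y)], [10·x·y - y^2, 5·x^2 - 2·x·y]].
At the point, J = [[6.5000, 2.602287], [18.7500, 0.0000]] (det J = -48.792886).
Solving J·Δ = −F gives Δ = (-0.0667, -0.7185).
Then the next iterate is (x, y)₁ = (0.9333, 1.7815).

(0.9333, 1.7815)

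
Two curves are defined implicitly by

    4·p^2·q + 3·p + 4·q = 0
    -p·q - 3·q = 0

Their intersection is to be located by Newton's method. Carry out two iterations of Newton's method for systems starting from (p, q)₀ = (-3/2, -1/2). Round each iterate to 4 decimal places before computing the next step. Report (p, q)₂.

At (-3/2, -1/2): F = (-11.0000, 0.7500).
Jacobian J = [[8·p·q + 3, 4·p^2 + 4], [-q, -p - 3]].
At the point, J = [[9.0000, 13.0000], [0.5000, -1.5000]] (det J = -20.0000).
Solving J·Δ = −F gives Δ = (0.3375, 0.6125).
Then the next iterate is (p, q)₁ = (-1.1625, 0.1125).
Round to (-1.1625, 0.1125) and repeat: F = (-2.429367, -0.206719), J = [[1.953750, 9.405625], [-0.1125, -1.8375]].
Δ = (2.5310, -0.2675), so (p, q)₂ = (1.3685, -0.1550).

(1.3685, -0.1550)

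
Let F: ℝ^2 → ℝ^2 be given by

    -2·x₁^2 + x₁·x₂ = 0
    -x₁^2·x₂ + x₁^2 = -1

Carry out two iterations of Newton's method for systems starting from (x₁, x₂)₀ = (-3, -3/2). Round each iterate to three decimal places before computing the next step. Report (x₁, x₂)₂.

At (-3, -3/2): F = (-13.500, 23.500).
Jacobian J = [[-4·x₁ + x₂, x₁], [-2·x₁·x₂ + 2·x₁, -x₁^2]].
At the point, J = [[10.500, -3.000], [-15.000, -9.000]] (det J = -139.500).
Solving J·Δ = −F gives Δ = (1.376, 0.317).
Then the next iterate is (x₁, x₂)₁ = (-1.624, -1.183).
Round to (-1.624, -1.183) and repeat: F = (-3.35356, 6.75739), J = [[5.313, -1.624], [-7.09038, -2.63738]].
Δ = (0.776, 0.475), so (x₁, x₂)₂ = (-0.848, -0.708).

(-0.848, -0.708)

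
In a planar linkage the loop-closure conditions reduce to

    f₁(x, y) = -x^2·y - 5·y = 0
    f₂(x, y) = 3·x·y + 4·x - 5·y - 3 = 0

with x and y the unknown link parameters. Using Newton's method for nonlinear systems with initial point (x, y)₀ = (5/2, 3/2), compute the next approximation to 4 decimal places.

(1.4756, 0.6829)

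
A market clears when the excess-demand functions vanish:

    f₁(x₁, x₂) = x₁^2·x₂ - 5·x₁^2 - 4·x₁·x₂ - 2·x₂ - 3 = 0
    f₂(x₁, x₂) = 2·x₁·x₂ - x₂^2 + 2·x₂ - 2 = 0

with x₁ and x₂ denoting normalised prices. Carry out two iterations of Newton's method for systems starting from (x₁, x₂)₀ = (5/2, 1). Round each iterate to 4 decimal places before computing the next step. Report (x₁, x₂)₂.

At (5/2, 1): F = (-40.0000, 4.0000).
Jacobian J = [[2·x₁·x₂ - 10·x₁ - 4·x₂, x₁^2 - 4·x₁ - 2], [2·x₂, 2·x₁ - 2·x₂ + 2]].
At the point, J = [[-24.0000, -5.7500], [2.0000, 5.0000]] (det J = -108.5000).
Solving J·Δ = −F gives Δ = (-1.6313, -0.1475).
Then the next iterate is (x₁, x₂)₁ = (0.8687, 0.8525).
Round to (0.8687, 0.8525) and repeat: F = (-10.797135, 0.459377), J = [[-10.615867, -4.720160], [1.7050, 2.0324]].
Δ = (-1.4619, 1.0003), so (x₁, x₂)₂ = (-0.5932, 1.8528).

(-0.5932, 1.8528)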